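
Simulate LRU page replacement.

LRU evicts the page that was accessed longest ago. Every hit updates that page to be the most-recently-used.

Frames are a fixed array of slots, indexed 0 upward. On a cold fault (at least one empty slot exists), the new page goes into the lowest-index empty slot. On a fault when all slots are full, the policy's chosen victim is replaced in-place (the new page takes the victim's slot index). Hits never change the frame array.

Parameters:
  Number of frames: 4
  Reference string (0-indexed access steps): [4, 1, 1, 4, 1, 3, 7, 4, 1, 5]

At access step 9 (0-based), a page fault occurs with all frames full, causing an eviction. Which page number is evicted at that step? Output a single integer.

Answer: 3

Derivation:
Step 0: ref 4 -> FAULT, frames=[4,-,-,-]
Step 1: ref 1 -> FAULT, frames=[4,1,-,-]
Step 2: ref 1 -> HIT, frames=[4,1,-,-]
Step 3: ref 4 -> HIT, frames=[4,1,-,-]
Step 4: ref 1 -> HIT, frames=[4,1,-,-]
Step 5: ref 3 -> FAULT, frames=[4,1,3,-]
Step 6: ref 7 -> FAULT, frames=[4,1,3,7]
Step 7: ref 4 -> HIT, frames=[4,1,3,7]
Step 8: ref 1 -> HIT, frames=[4,1,3,7]
Step 9: ref 5 -> FAULT, evict 3, frames=[4,1,5,7]
At step 9: evicted page 3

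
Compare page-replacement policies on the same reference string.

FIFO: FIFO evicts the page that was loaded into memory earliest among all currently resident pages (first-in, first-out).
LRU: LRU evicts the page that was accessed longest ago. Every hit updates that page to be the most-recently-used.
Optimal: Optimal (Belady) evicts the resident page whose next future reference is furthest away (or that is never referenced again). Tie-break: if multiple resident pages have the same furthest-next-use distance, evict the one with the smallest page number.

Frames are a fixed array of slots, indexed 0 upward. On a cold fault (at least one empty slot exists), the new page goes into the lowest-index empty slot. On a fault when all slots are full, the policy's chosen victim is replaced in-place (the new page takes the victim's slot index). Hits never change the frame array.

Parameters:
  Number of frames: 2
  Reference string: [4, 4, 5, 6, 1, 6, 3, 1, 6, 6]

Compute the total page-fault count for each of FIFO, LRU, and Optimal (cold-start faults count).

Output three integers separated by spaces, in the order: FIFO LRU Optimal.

Answer: 6 7 6

Derivation:
--- FIFO ---
  step 0: ref 4 -> FAULT, frames=[4,-] (faults so far: 1)
  step 1: ref 4 -> HIT, frames=[4,-] (faults so far: 1)
  step 2: ref 5 -> FAULT, frames=[4,5] (faults so far: 2)
  step 3: ref 6 -> FAULT, evict 4, frames=[6,5] (faults so far: 3)
  step 4: ref 1 -> FAULT, evict 5, frames=[6,1] (faults so far: 4)
  step 5: ref 6 -> HIT, frames=[6,1] (faults so far: 4)
  step 6: ref 3 -> FAULT, evict 6, frames=[3,1] (faults so far: 5)
  step 7: ref 1 -> HIT, frames=[3,1] (faults so far: 5)
  step 8: ref 6 -> FAULT, evict 1, frames=[3,6] (faults so far: 6)
  step 9: ref 6 -> HIT, frames=[3,6] (faults so far: 6)
  FIFO total faults: 6
--- LRU ---
  step 0: ref 4 -> FAULT, frames=[4,-] (faults so far: 1)
  step 1: ref 4 -> HIT, frames=[4,-] (faults so far: 1)
  step 2: ref 5 -> FAULT, frames=[4,5] (faults so far: 2)
  step 3: ref 6 -> FAULT, evict 4, frames=[6,5] (faults so far: 3)
  step 4: ref 1 -> FAULT, evict 5, frames=[6,1] (faults so far: 4)
  step 5: ref 6 -> HIT, frames=[6,1] (faults so far: 4)
  step 6: ref 3 -> FAULT, evict 1, frames=[6,3] (faults so far: 5)
  step 7: ref 1 -> FAULT, evict 6, frames=[1,3] (faults so far: 6)
  step 8: ref 6 -> FAULT, evict 3, frames=[1,6] (faults so far: 7)
  step 9: ref 6 -> HIT, frames=[1,6] (faults so far: 7)
  LRU total faults: 7
--- Optimal ---
  step 0: ref 4 -> FAULT, frames=[4,-] (faults so far: 1)
  step 1: ref 4 -> HIT, frames=[4,-] (faults so far: 1)
  step 2: ref 5 -> FAULT, frames=[4,5] (faults so far: 2)
  step 3: ref 6 -> FAULT, evict 4, frames=[6,5] (faults so far: 3)
  step 4: ref 1 -> FAULT, evict 5, frames=[6,1] (faults so far: 4)
  step 5: ref 6 -> HIT, frames=[6,1] (faults so far: 4)
  step 6: ref 3 -> FAULT, evict 6, frames=[3,1] (faults so far: 5)
  step 7: ref 1 -> HIT, frames=[3,1] (faults so far: 5)
  step 8: ref 6 -> FAULT, evict 1, frames=[3,6] (faults so far: 6)
  step 9: ref 6 -> HIT, frames=[3,6] (faults so far: 6)
  Optimal total faults: 6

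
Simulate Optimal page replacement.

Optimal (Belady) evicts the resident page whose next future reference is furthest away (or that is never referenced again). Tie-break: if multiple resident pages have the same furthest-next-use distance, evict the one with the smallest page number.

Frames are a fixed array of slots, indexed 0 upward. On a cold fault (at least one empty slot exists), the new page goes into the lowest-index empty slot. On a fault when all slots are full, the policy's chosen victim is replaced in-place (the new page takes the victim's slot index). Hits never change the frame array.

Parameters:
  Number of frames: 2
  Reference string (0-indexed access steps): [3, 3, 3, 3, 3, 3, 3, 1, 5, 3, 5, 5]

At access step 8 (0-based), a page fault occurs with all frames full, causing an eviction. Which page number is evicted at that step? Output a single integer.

Answer: 1

Derivation:
Step 0: ref 3 -> FAULT, frames=[3,-]
Step 1: ref 3 -> HIT, frames=[3,-]
Step 2: ref 3 -> HIT, frames=[3,-]
Step 3: ref 3 -> HIT, frames=[3,-]
Step 4: ref 3 -> HIT, frames=[3,-]
Step 5: ref 3 -> HIT, frames=[3,-]
Step 6: ref 3 -> HIT, frames=[3,-]
Step 7: ref 1 -> FAULT, frames=[3,1]
Step 8: ref 5 -> FAULT, evict 1, frames=[3,5]
At step 8: evicted page 1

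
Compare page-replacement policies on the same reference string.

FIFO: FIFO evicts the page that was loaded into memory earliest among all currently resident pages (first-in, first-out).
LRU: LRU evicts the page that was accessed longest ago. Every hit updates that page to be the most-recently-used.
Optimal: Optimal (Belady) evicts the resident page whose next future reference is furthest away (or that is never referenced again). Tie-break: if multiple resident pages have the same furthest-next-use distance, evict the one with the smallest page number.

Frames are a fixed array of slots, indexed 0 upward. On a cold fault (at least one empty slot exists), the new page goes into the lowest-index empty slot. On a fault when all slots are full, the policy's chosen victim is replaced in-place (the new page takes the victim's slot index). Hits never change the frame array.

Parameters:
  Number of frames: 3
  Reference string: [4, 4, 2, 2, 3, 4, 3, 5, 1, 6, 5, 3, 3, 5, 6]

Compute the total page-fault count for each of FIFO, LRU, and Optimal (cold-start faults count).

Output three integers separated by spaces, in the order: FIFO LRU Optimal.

Answer: 8 7 6

Derivation:
--- FIFO ---
  step 0: ref 4 -> FAULT, frames=[4,-,-] (faults so far: 1)
  step 1: ref 4 -> HIT, frames=[4,-,-] (faults so far: 1)
  step 2: ref 2 -> FAULT, frames=[4,2,-] (faults so far: 2)
  step 3: ref 2 -> HIT, frames=[4,2,-] (faults so far: 2)
  step 4: ref 3 -> FAULT, frames=[4,2,3] (faults so far: 3)
  step 5: ref 4 -> HIT, frames=[4,2,3] (faults so far: 3)
  step 6: ref 3 -> HIT, frames=[4,2,3] (faults so far: 3)
  step 7: ref 5 -> FAULT, evict 4, frames=[5,2,3] (faults so far: 4)
  step 8: ref 1 -> FAULT, evict 2, frames=[5,1,3] (faults so far: 5)
  step 9: ref 6 -> FAULT, evict 3, frames=[5,1,6] (faults so far: 6)
  step 10: ref 5 -> HIT, frames=[5,1,6] (faults so far: 6)
  step 11: ref 3 -> FAULT, evict 5, frames=[3,1,6] (faults so far: 7)
  step 12: ref 3 -> HIT, frames=[3,1,6] (faults so far: 7)
  step 13: ref 5 -> FAULT, evict 1, frames=[3,5,6] (faults so far: 8)
  step 14: ref 6 -> HIT, frames=[3,5,6] (faults so far: 8)
  FIFO total faults: 8
--- LRU ---
  step 0: ref 4 -> FAULT, frames=[4,-,-] (faults so far: 1)
  step 1: ref 4 -> HIT, frames=[4,-,-] (faults so far: 1)
  step 2: ref 2 -> FAULT, frames=[4,2,-] (faults so far: 2)
  step 3: ref 2 -> HIT, frames=[4,2,-] (faults so far: 2)
  step 4: ref 3 -> FAULT, frames=[4,2,3] (faults so far: 3)
  step 5: ref 4 -> HIT, frames=[4,2,3] (faults so far: 3)
  step 6: ref 3 -> HIT, frames=[4,2,3] (faults so far: 3)
  step 7: ref 5 -> FAULT, evict 2, frames=[4,5,3] (faults so far: 4)
  step 8: ref 1 -> FAULT, evict 4, frames=[1,5,3] (faults so far: 5)
  step 9: ref 6 -> FAULT, evict 3, frames=[1,5,6] (faults so far: 6)
  step 10: ref 5 -> HIT, frames=[1,5,6] (faults so far: 6)
  step 11: ref 3 -> FAULT, evict 1, frames=[3,5,6] (faults so far: 7)
  step 12: ref 3 -> HIT, frames=[3,5,6] (faults so far: 7)
  step 13: ref 5 -> HIT, frames=[3,5,6] (faults so far: 7)
  step 14: ref 6 -> HIT, frames=[3,5,6] (faults so far: 7)
  LRU total faults: 7
--- Optimal ---
  step 0: ref 4 -> FAULT, frames=[4,-,-] (faults so far: 1)
  step 1: ref 4 -> HIT, frames=[4,-,-] (faults so far: 1)
  step 2: ref 2 -> FAULT, frames=[4,2,-] (faults so far: 2)
  step 3: ref 2 -> HIT, frames=[4,2,-] (faults so far: 2)
  step 4: ref 3 -> FAULT, frames=[4,2,3] (faults so far: 3)
  step 5: ref 4 -> HIT, frames=[4,2,3] (faults so far: 3)
  step 6: ref 3 -> HIT, frames=[4,2,3] (faults so far: 3)
  step 7: ref 5 -> FAULT, evict 2, frames=[4,5,3] (faults so far: 4)
  step 8: ref 1 -> FAULT, evict 4, frames=[1,5,3] (faults so far: 5)
  step 9: ref 6 -> FAULT, evict 1, frames=[6,5,3] (faults so far: 6)
  step 10: ref 5 -> HIT, frames=[6,5,3] (faults so far: 6)
  step 11: ref 3 -> HIT, frames=[6,5,3] (faults so far: 6)
  step 12: ref 3 -> HIT, frames=[6,5,3] (faults so far: 6)
  step 13: ref 5 -> HIT, frames=[6,5,3] (faults so far: 6)
  step 14: ref 6 -> HIT, frames=[6,5,3] (faults so far: 6)
  Optimal total faults: 6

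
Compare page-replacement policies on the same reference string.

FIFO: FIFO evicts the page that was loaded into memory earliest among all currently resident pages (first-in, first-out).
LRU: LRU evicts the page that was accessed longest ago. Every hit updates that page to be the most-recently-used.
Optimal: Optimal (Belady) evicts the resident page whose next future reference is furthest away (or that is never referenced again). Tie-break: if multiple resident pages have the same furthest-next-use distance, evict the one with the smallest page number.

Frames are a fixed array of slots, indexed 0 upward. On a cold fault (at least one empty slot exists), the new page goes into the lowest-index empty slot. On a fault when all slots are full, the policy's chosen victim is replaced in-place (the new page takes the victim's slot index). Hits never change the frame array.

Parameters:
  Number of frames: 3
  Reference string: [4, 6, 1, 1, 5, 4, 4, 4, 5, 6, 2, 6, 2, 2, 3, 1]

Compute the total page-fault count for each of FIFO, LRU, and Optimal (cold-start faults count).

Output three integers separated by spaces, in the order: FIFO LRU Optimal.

Answer: 9 9 7

Derivation:
--- FIFO ---
  step 0: ref 4 -> FAULT, frames=[4,-,-] (faults so far: 1)
  step 1: ref 6 -> FAULT, frames=[4,6,-] (faults so far: 2)
  step 2: ref 1 -> FAULT, frames=[4,6,1] (faults so far: 3)
  step 3: ref 1 -> HIT, frames=[4,6,1] (faults so far: 3)
  step 4: ref 5 -> FAULT, evict 4, frames=[5,6,1] (faults so far: 4)
  step 5: ref 4 -> FAULT, evict 6, frames=[5,4,1] (faults so far: 5)
  step 6: ref 4 -> HIT, frames=[5,4,1] (faults so far: 5)
  step 7: ref 4 -> HIT, frames=[5,4,1] (faults so far: 5)
  step 8: ref 5 -> HIT, frames=[5,4,1] (faults so far: 5)
  step 9: ref 6 -> FAULT, evict 1, frames=[5,4,6] (faults so far: 6)
  step 10: ref 2 -> FAULT, evict 5, frames=[2,4,6] (faults so far: 7)
  step 11: ref 6 -> HIT, frames=[2,4,6] (faults so far: 7)
  step 12: ref 2 -> HIT, frames=[2,4,6] (faults so far: 7)
  step 13: ref 2 -> HIT, frames=[2,4,6] (faults so far: 7)
  step 14: ref 3 -> FAULT, evict 4, frames=[2,3,6] (faults so far: 8)
  step 15: ref 1 -> FAULT, evict 6, frames=[2,3,1] (faults so far: 9)
  FIFO total faults: 9
--- LRU ---
  step 0: ref 4 -> FAULT, frames=[4,-,-] (faults so far: 1)
  step 1: ref 6 -> FAULT, frames=[4,6,-] (faults so far: 2)
  step 2: ref 1 -> FAULT, frames=[4,6,1] (faults so far: 3)
  step 3: ref 1 -> HIT, frames=[4,6,1] (faults so far: 3)
  step 4: ref 5 -> FAULT, evict 4, frames=[5,6,1] (faults so far: 4)
  step 5: ref 4 -> FAULT, evict 6, frames=[5,4,1] (faults so far: 5)
  step 6: ref 4 -> HIT, frames=[5,4,1] (faults so far: 5)
  step 7: ref 4 -> HIT, frames=[5,4,1] (faults so far: 5)
  step 8: ref 5 -> HIT, frames=[5,4,1] (faults so far: 5)
  step 9: ref 6 -> FAULT, evict 1, frames=[5,4,6] (faults so far: 6)
  step 10: ref 2 -> FAULT, evict 4, frames=[5,2,6] (faults so far: 7)
  step 11: ref 6 -> HIT, frames=[5,2,6] (faults so far: 7)
  step 12: ref 2 -> HIT, frames=[5,2,6] (faults so far: 7)
  step 13: ref 2 -> HIT, frames=[5,2,6] (faults so far: 7)
  step 14: ref 3 -> FAULT, evict 5, frames=[3,2,6] (faults so far: 8)
  step 15: ref 1 -> FAULT, evict 6, frames=[3,2,1] (faults so far: 9)
  LRU total faults: 9
--- Optimal ---
  step 0: ref 4 -> FAULT, frames=[4,-,-] (faults so far: 1)
  step 1: ref 6 -> FAULT, frames=[4,6,-] (faults so far: 2)
  step 2: ref 1 -> FAULT, frames=[4,6,1] (faults so far: 3)
  step 3: ref 1 -> HIT, frames=[4,6,1] (faults so far: 3)
  step 4: ref 5 -> FAULT, evict 1, frames=[4,6,5] (faults so far: 4)
  step 5: ref 4 -> HIT, frames=[4,6,5] (faults so far: 4)
  step 6: ref 4 -> HIT, frames=[4,6,5] (faults so far: 4)
  step 7: ref 4 -> HIT, frames=[4,6,5] (faults so far: 4)
  step 8: ref 5 -> HIT, frames=[4,6,5] (faults so far: 4)
  step 9: ref 6 -> HIT, frames=[4,6,5] (faults so far: 4)
  step 10: ref 2 -> FAULT, evict 4, frames=[2,6,5] (faults so far: 5)
  step 11: ref 6 -> HIT, frames=[2,6,5] (faults so far: 5)
  step 12: ref 2 -> HIT, frames=[2,6,5] (faults so far: 5)
  step 13: ref 2 -> HIT, frames=[2,6,5] (faults so far: 5)
  step 14: ref 3 -> FAULT, evict 2, frames=[3,6,5] (faults so far: 6)
  step 15: ref 1 -> FAULT, evict 3, frames=[1,6,5] (faults so far: 7)
  Optimal total faults: 7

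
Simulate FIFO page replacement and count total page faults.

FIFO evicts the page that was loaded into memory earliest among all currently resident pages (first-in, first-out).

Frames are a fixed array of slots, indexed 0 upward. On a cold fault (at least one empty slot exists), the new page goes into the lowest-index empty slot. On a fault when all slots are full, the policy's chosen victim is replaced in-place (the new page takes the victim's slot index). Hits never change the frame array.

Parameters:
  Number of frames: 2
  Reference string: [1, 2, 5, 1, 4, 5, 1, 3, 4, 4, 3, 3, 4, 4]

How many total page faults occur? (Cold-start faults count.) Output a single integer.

Answer: 9

Derivation:
Step 0: ref 1 → FAULT, frames=[1,-]
Step 1: ref 2 → FAULT, frames=[1,2]
Step 2: ref 5 → FAULT (evict 1), frames=[5,2]
Step 3: ref 1 → FAULT (evict 2), frames=[5,1]
Step 4: ref 4 → FAULT (evict 5), frames=[4,1]
Step 5: ref 5 → FAULT (evict 1), frames=[4,5]
Step 6: ref 1 → FAULT (evict 4), frames=[1,5]
Step 7: ref 3 → FAULT (evict 5), frames=[1,3]
Step 8: ref 4 → FAULT (evict 1), frames=[4,3]
Step 9: ref 4 → HIT, frames=[4,3]
Step 10: ref 3 → HIT, frames=[4,3]
Step 11: ref 3 → HIT, frames=[4,3]
Step 12: ref 4 → HIT, frames=[4,3]
Step 13: ref 4 → HIT, frames=[4,3]
Total faults: 9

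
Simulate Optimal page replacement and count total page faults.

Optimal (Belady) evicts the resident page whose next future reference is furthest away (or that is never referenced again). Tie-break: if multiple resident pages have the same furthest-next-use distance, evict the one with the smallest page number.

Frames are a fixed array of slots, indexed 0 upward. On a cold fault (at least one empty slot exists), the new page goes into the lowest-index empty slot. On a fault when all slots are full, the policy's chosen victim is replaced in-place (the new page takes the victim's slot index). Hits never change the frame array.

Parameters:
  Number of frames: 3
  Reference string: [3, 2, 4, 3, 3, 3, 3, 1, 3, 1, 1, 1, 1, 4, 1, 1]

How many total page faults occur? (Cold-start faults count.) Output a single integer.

Answer: 4

Derivation:
Step 0: ref 3 → FAULT, frames=[3,-,-]
Step 1: ref 2 → FAULT, frames=[3,2,-]
Step 2: ref 4 → FAULT, frames=[3,2,4]
Step 3: ref 3 → HIT, frames=[3,2,4]
Step 4: ref 3 → HIT, frames=[3,2,4]
Step 5: ref 3 → HIT, frames=[3,2,4]
Step 6: ref 3 → HIT, frames=[3,2,4]
Step 7: ref 1 → FAULT (evict 2), frames=[3,1,4]
Step 8: ref 3 → HIT, frames=[3,1,4]
Step 9: ref 1 → HIT, frames=[3,1,4]
Step 10: ref 1 → HIT, frames=[3,1,4]
Step 11: ref 1 → HIT, frames=[3,1,4]
Step 12: ref 1 → HIT, frames=[3,1,4]
Step 13: ref 4 → HIT, frames=[3,1,4]
Step 14: ref 1 → HIT, frames=[3,1,4]
Step 15: ref 1 → HIT, frames=[3,1,4]
Total faults: 4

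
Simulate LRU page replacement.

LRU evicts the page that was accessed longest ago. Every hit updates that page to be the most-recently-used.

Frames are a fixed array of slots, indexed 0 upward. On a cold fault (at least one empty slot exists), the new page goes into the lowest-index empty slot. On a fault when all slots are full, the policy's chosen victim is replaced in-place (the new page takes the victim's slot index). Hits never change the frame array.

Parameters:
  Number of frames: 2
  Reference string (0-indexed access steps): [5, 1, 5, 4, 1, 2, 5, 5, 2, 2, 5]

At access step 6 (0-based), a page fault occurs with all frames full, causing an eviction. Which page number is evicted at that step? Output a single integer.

Step 0: ref 5 -> FAULT, frames=[5,-]
Step 1: ref 1 -> FAULT, frames=[5,1]
Step 2: ref 5 -> HIT, frames=[5,1]
Step 3: ref 4 -> FAULT, evict 1, frames=[5,4]
Step 4: ref 1 -> FAULT, evict 5, frames=[1,4]
Step 5: ref 2 -> FAULT, evict 4, frames=[1,2]
Step 6: ref 5 -> FAULT, evict 1, frames=[5,2]
At step 6: evicted page 1

Answer: 1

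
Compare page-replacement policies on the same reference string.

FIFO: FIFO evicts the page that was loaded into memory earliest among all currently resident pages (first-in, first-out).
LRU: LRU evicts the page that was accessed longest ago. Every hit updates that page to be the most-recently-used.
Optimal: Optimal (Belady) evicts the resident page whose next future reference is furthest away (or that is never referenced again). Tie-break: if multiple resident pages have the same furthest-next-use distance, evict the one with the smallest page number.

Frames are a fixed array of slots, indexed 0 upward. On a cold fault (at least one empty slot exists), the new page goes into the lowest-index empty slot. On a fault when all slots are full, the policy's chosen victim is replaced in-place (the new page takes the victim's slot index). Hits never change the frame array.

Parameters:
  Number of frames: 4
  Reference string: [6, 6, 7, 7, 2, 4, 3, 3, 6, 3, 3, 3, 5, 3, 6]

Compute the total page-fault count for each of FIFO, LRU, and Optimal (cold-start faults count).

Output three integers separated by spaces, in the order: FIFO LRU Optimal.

Answer: 7 7 6

Derivation:
--- FIFO ---
  step 0: ref 6 -> FAULT, frames=[6,-,-,-] (faults so far: 1)
  step 1: ref 6 -> HIT, frames=[6,-,-,-] (faults so far: 1)
  step 2: ref 7 -> FAULT, frames=[6,7,-,-] (faults so far: 2)
  step 3: ref 7 -> HIT, frames=[6,7,-,-] (faults so far: 2)
  step 4: ref 2 -> FAULT, frames=[6,7,2,-] (faults so far: 3)
  step 5: ref 4 -> FAULT, frames=[6,7,2,4] (faults so far: 4)
  step 6: ref 3 -> FAULT, evict 6, frames=[3,7,2,4] (faults so far: 5)
  step 7: ref 3 -> HIT, frames=[3,7,2,4] (faults so far: 5)
  step 8: ref 6 -> FAULT, evict 7, frames=[3,6,2,4] (faults so far: 6)
  step 9: ref 3 -> HIT, frames=[3,6,2,4] (faults so far: 6)
  step 10: ref 3 -> HIT, frames=[3,6,2,4] (faults so far: 6)
  step 11: ref 3 -> HIT, frames=[3,6,2,4] (faults so far: 6)
  step 12: ref 5 -> FAULT, evict 2, frames=[3,6,5,4] (faults so far: 7)
  step 13: ref 3 -> HIT, frames=[3,6,5,4] (faults so far: 7)
  step 14: ref 6 -> HIT, frames=[3,6,5,4] (faults so far: 7)
  FIFO total faults: 7
--- LRU ---
  step 0: ref 6 -> FAULT, frames=[6,-,-,-] (faults so far: 1)
  step 1: ref 6 -> HIT, frames=[6,-,-,-] (faults so far: 1)
  step 2: ref 7 -> FAULT, frames=[6,7,-,-] (faults so far: 2)
  step 3: ref 7 -> HIT, frames=[6,7,-,-] (faults so far: 2)
  step 4: ref 2 -> FAULT, frames=[6,7,2,-] (faults so far: 3)
  step 5: ref 4 -> FAULT, frames=[6,7,2,4] (faults so far: 4)
  step 6: ref 3 -> FAULT, evict 6, frames=[3,7,2,4] (faults so far: 5)
  step 7: ref 3 -> HIT, frames=[3,7,2,4] (faults so far: 5)
  step 8: ref 6 -> FAULT, evict 7, frames=[3,6,2,4] (faults so far: 6)
  step 9: ref 3 -> HIT, frames=[3,6,2,4] (faults so far: 6)
  step 10: ref 3 -> HIT, frames=[3,6,2,4] (faults so far: 6)
  step 11: ref 3 -> HIT, frames=[3,6,2,4] (faults so far: 6)
  step 12: ref 5 -> FAULT, evict 2, frames=[3,6,5,4] (faults so far: 7)
  step 13: ref 3 -> HIT, frames=[3,6,5,4] (faults so far: 7)
  step 14: ref 6 -> HIT, frames=[3,6,5,4] (faults so far: 7)
  LRU total faults: 7
--- Optimal ---
  step 0: ref 6 -> FAULT, frames=[6,-,-,-] (faults so far: 1)
  step 1: ref 6 -> HIT, frames=[6,-,-,-] (faults so far: 1)
  step 2: ref 7 -> FAULT, frames=[6,7,-,-] (faults so far: 2)
  step 3: ref 7 -> HIT, frames=[6,7,-,-] (faults so far: 2)
  step 4: ref 2 -> FAULT, frames=[6,7,2,-] (faults so far: 3)
  step 5: ref 4 -> FAULT, frames=[6,7,2,4] (faults so far: 4)
  step 6: ref 3 -> FAULT, evict 2, frames=[6,7,3,4] (faults so far: 5)
  step 7: ref 3 -> HIT, frames=[6,7,3,4] (faults so far: 5)
  step 8: ref 6 -> HIT, frames=[6,7,3,4] (faults so far: 5)
  step 9: ref 3 -> HIT, frames=[6,7,3,4] (faults so far: 5)
  step 10: ref 3 -> HIT, frames=[6,7,3,4] (faults so far: 5)
  step 11: ref 3 -> HIT, frames=[6,7,3,4] (faults so far: 5)
  step 12: ref 5 -> FAULT, evict 4, frames=[6,7,3,5] (faults so far: 6)
  step 13: ref 3 -> HIT, frames=[6,7,3,5] (faults so far: 6)
  step 14: ref 6 -> HIT, frames=[6,7,3,5] (faults so far: 6)
  Optimal total faults: 6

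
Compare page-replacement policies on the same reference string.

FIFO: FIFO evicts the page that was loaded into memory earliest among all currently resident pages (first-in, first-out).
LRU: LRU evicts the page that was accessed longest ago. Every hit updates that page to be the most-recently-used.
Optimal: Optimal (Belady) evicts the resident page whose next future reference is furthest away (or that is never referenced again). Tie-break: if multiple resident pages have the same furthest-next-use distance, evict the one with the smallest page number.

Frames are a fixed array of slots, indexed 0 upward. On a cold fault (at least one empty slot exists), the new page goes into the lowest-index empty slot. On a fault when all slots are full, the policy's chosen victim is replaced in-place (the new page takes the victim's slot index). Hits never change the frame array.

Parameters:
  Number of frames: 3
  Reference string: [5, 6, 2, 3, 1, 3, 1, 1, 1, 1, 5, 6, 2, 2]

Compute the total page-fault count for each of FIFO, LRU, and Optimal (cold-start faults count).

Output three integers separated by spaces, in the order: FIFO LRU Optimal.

Answer: 8 8 7

Derivation:
--- FIFO ---
  step 0: ref 5 -> FAULT, frames=[5,-,-] (faults so far: 1)
  step 1: ref 6 -> FAULT, frames=[5,6,-] (faults so far: 2)
  step 2: ref 2 -> FAULT, frames=[5,6,2] (faults so far: 3)
  step 3: ref 3 -> FAULT, evict 5, frames=[3,6,2] (faults so far: 4)
  step 4: ref 1 -> FAULT, evict 6, frames=[3,1,2] (faults so far: 5)
  step 5: ref 3 -> HIT, frames=[3,1,2] (faults so far: 5)
  step 6: ref 1 -> HIT, frames=[3,1,2] (faults so far: 5)
  step 7: ref 1 -> HIT, frames=[3,1,2] (faults so far: 5)
  step 8: ref 1 -> HIT, frames=[3,1,2] (faults so far: 5)
  step 9: ref 1 -> HIT, frames=[3,1,2] (faults so far: 5)
  step 10: ref 5 -> FAULT, evict 2, frames=[3,1,5] (faults so far: 6)
  step 11: ref 6 -> FAULT, evict 3, frames=[6,1,5] (faults so far: 7)
  step 12: ref 2 -> FAULT, evict 1, frames=[6,2,5] (faults so far: 8)
  step 13: ref 2 -> HIT, frames=[6,2,5] (faults so far: 8)
  FIFO total faults: 8
--- LRU ---
  step 0: ref 5 -> FAULT, frames=[5,-,-] (faults so far: 1)
  step 1: ref 6 -> FAULT, frames=[5,6,-] (faults so far: 2)
  step 2: ref 2 -> FAULT, frames=[5,6,2] (faults so far: 3)
  step 3: ref 3 -> FAULT, evict 5, frames=[3,6,2] (faults so far: 4)
  step 4: ref 1 -> FAULT, evict 6, frames=[3,1,2] (faults so far: 5)
  step 5: ref 3 -> HIT, frames=[3,1,2] (faults so far: 5)
  step 6: ref 1 -> HIT, frames=[3,1,2] (faults so far: 5)
  step 7: ref 1 -> HIT, frames=[3,1,2] (faults so far: 5)
  step 8: ref 1 -> HIT, frames=[3,1,2] (faults so far: 5)
  step 9: ref 1 -> HIT, frames=[3,1,2] (faults so far: 5)
  step 10: ref 5 -> FAULT, evict 2, frames=[3,1,5] (faults so far: 6)
  step 11: ref 6 -> FAULT, evict 3, frames=[6,1,5] (faults so far: 7)
  step 12: ref 2 -> FAULT, evict 1, frames=[6,2,5] (faults so far: 8)
  step 13: ref 2 -> HIT, frames=[6,2,5] (faults so far: 8)
  LRU total faults: 8
--- Optimal ---
  step 0: ref 5 -> FAULT, frames=[5,-,-] (faults so far: 1)
  step 1: ref 6 -> FAULT, frames=[5,6,-] (faults so far: 2)
  step 2: ref 2 -> FAULT, frames=[5,6,2] (faults so far: 3)
  step 3: ref 3 -> FAULT, evict 2, frames=[5,6,3] (faults so far: 4)
  step 4: ref 1 -> FAULT, evict 6, frames=[5,1,3] (faults so far: 5)
  step 5: ref 3 -> HIT, frames=[5,1,3] (faults so far: 5)
  step 6: ref 1 -> HIT, frames=[5,1,3] (faults so far: 5)
  step 7: ref 1 -> HIT, frames=[5,1,3] (faults so far: 5)
  step 8: ref 1 -> HIT, frames=[5,1,3] (faults so far: 5)
  step 9: ref 1 -> HIT, frames=[5,1,3] (faults so far: 5)
  step 10: ref 5 -> HIT, frames=[5,1,3] (faults so far: 5)
  step 11: ref 6 -> FAULT, evict 1, frames=[5,6,3] (faults so far: 6)
  step 12: ref 2 -> FAULT, evict 3, frames=[5,6,2] (faults so far: 7)
  step 13: ref 2 -> HIT, frames=[5,6,2] (faults so far: 7)
  Optimal total faults: 7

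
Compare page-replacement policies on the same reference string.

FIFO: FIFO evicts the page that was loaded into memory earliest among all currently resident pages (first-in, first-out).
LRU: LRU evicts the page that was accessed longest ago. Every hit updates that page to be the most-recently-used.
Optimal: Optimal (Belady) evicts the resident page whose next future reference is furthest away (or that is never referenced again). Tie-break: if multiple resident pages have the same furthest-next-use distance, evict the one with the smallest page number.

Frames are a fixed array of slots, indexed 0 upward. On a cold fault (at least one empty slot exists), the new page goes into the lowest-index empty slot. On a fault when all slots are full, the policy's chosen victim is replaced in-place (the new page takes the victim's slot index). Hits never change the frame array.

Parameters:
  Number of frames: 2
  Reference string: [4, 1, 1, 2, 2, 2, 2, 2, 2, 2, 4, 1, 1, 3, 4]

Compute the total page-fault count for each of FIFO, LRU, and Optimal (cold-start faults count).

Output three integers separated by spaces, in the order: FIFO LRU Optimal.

Answer: 7 7 5

Derivation:
--- FIFO ---
  step 0: ref 4 -> FAULT, frames=[4,-] (faults so far: 1)
  step 1: ref 1 -> FAULT, frames=[4,1] (faults so far: 2)
  step 2: ref 1 -> HIT, frames=[4,1] (faults so far: 2)
  step 3: ref 2 -> FAULT, evict 4, frames=[2,1] (faults so far: 3)
  step 4: ref 2 -> HIT, frames=[2,1] (faults so far: 3)
  step 5: ref 2 -> HIT, frames=[2,1] (faults so far: 3)
  step 6: ref 2 -> HIT, frames=[2,1] (faults so far: 3)
  step 7: ref 2 -> HIT, frames=[2,1] (faults so far: 3)
  step 8: ref 2 -> HIT, frames=[2,1] (faults so far: 3)
  step 9: ref 2 -> HIT, frames=[2,1] (faults so far: 3)
  step 10: ref 4 -> FAULT, evict 1, frames=[2,4] (faults so far: 4)
  step 11: ref 1 -> FAULT, evict 2, frames=[1,4] (faults so far: 5)
  step 12: ref 1 -> HIT, frames=[1,4] (faults so far: 5)
  step 13: ref 3 -> FAULT, evict 4, frames=[1,3] (faults so far: 6)
  step 14: ref 4 -> FAULT, evict 1, frames=[4,3] (faults so far: 7)
  FIFO total faults: 7
--- LRU ---
  step 0: ref 4 -> FAULT, frames=[4,-] (faults so far: 1)
  step 1: ref 1 -> FAULT, frames=[4,1] (faults so far: 2)
  step 2: ref 1 -> HIT, frames=[4,1] (faults so far: 2)
  step 3: ref 2 -> FAULT, evict 4, frames=[2,1] (faults so far: 3)
  step 4: ref 2 -> HIT, frames=[2,1] (faults so far: 3)
  step 5: ref 2 -> HIT, frames=[2,1] (faults so far: 3)
  step 6: ref 2 -> HIT, frames=[2,1] (faults so far: 3)
  step 7: ref 2 -> HIT, frames=[2,1] (faults so far: 3)
  step 8: ref 2 -> HIT, frames=[2,1] (faults so far: 3)
  step 9: ref 2 -> HIT, frames=[2,1] (faults so far: 3)
  step 10: ref 4 -> FAULT, evict 1, frames=[2,4] (faults so far: 4)
  step 11: ref 1 -> FAULT, evict 2, frames=[1,4] (faults so far: 5)
  step 12: ref 1 -> HIT, frames=[1,4] (faults so far: 5)
  step 13: ref 3 -> FAULT, evict 4, frames=[1,3] (faults so far: 6)
  step 14: ref 4 -> FAULT, evict 1, frames=[4,3] (faults so far: 7)
  LRU total faults: 7
--- Optimal ---
  step 0: ref 4 -> FAULT, frames=[4,-] (faults so far: 1)
  step 1: ref 1 -> FAULT, frames=[4,1] (faults so far: 2)
  step 2: ref 1 -> HIT, frames=[4,1] (faults so far: 2)
  step 3: ref 2 -> FAULT, evict 1, frames=[4,2] (faults so far: 3)
  step 4: ref 2 -> HIT, frames=[4,2] (faults so far: 3)
  step 5: ref 2 -> HIT, frames=[4,2] (faults so far: 3)
  step 6: ref 2 -> HIT, frames=[4,2] (faults so far: 3)
  step 7: ref 2 -> HIT, frames=[4,2] (faults so far: 3)
  step 8: ref 2 -> HIT, frames=[4,2] (faults so far: 3)
  step 9: ref 2 -> HIT, frames=[4,2] (faults so far: 3)
  step 10: ref 4 -> HIT, frames=[4,2] (faults so far: 3)
  step 11: ref 1 -> FAULT, evict 2, frames=[4,1] (faults so far: 4)
  step 12: ref 1 -> HIT, frames=[4,1] (faults so far: 4)
  step 13: ref 3 -> FAULT, evict 1, frames=[4,3] (faults so far: 5)
  step 14: ref 4 -> HIT, frames=[4,3] (faults so far: 5)
  Optimal total faults: 5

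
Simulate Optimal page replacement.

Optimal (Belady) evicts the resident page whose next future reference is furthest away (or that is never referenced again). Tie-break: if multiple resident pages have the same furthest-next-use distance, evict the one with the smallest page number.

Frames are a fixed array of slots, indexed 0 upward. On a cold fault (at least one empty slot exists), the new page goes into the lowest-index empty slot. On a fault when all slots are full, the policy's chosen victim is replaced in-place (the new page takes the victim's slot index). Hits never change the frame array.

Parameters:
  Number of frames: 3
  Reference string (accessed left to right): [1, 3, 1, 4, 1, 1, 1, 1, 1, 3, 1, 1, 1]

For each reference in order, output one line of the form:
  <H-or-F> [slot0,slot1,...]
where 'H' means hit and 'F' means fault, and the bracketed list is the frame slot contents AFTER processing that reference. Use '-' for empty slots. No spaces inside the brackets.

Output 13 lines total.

F [1,-,-]
F [1,3,-]
H [1,3,-]
F [1,3,4]
H [1,3,4]
H [1,3,4]
H [1,3,4]
H [1,3,4]
H [1,3,4]
H [1,3,4]
H [1,3,4]
H [1,3,4]
H [1,3,4]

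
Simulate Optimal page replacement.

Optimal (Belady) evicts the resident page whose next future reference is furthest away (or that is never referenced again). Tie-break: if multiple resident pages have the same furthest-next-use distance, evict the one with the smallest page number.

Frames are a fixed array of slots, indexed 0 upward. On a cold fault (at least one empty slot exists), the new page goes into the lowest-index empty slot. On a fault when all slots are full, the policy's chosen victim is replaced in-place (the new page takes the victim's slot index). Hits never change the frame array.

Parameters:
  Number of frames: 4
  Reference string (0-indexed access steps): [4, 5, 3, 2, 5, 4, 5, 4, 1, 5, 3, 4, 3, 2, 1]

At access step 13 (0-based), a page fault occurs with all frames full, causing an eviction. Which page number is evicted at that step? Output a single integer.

Step 0: ref 4 -> FAULT, frames=[4,-,-,-]
Step 1: ref 5 -> FAULT, frames=[4,5,-,-]
Step 2: ref 3 -> FAULT, frames=[4,5,3,-]
Step 3: ref 2 -> FAULT, frames=[4,5,3,2]
Step 4: ref 5 -> HIT, frames=[4,5,3,2]
Step 5: ref 4 -> HIT, frames=[4,5,3,2]
Step 6: ref 5 -> HIT, frames=[4,5,3,2]
Step 7: ref 4 -> HIT, frames=[4,5,3,2]
Step 8: ref 1 -> FAULT, evict 2, frames=[4,5,3,1]
Step 9: ref 5 -> HIT, frames=[4,5,3,1]
Step 10: ref 3 -> HIT, frames=[4,5,3,1]
Step 11: ref 4 -> HIT, frames=[4,5,3,1]
Step 12: ref 3 -> HIT, frames=[4,5,3,1]
Step 13: ref 2 -> FAULT, evict 3, frames=[4,5,2,1]
At step 13: evicted page 3

Answer: 3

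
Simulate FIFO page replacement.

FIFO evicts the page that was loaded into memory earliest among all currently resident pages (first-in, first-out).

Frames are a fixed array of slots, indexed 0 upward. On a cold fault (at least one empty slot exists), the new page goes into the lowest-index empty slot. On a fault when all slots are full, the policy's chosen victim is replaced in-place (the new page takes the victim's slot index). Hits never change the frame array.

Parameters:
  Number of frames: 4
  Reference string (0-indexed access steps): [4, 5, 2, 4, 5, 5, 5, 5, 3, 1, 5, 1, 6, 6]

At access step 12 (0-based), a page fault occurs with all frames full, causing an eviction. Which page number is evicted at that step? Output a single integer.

Answer: 5

Derivation:
Step 0: ref 4 -> FAULT, frames=[4,-,-,-]
Step 1: ref 5 -> FAULT, frames=[4,5,-,-]
Step 2: ref 2 -> FAULT, frames=[4,5,2,-]
Step 3: ref 4 -> HIT, frames=[4,5,2,-]
Step 4: ref 5 -> HIT, frames=[4,5,2,-]
Step 5: ref 5 -> HIT, frames=[4,5,2,-]
Step 6: ref 5 -> HIT, frames=[4,5,2,-]
Step 7: ref 5 -> HIT, frames=[4,5,2,-]
Step 8: ref 3 -> FAULT, frames=[4,5,2,3]
Step 9: ref 1 -> FAULT, evict 4, frames=[1,5,2,3]
Step 10: ref 5 -> HIT, frames=[1,5,2,3]
Step 11: ref 1 -> HIT, frames=[1,5,2,3]
Step 12: ref 6 -> FAULT, evict 5, frames=[1,6,2,3]
At step 12: evicted page 5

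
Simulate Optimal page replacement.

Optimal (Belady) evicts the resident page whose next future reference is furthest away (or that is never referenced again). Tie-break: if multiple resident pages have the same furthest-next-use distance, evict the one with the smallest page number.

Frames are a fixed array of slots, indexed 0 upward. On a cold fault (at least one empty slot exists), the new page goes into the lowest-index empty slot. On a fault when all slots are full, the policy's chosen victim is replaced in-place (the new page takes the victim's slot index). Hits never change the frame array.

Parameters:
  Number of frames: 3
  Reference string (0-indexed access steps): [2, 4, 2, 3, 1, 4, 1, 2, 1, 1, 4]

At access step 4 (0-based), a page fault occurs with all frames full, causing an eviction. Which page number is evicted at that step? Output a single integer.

Step 0: ref 2 -> FAULT, frames=[2,-,-]
Step 1: ref 4 -> FAULT, frames=[2,4,-]
Step 2: ref 2 -> HIT, frames=[2,4,-]
Step 3: ref 3 -> FAULT, frames=[2,4,3]
Step 4: ref 1 -> FAULT, evict 3, frames=[2,4,1]
At step 4: evicted page 3

Answer: 3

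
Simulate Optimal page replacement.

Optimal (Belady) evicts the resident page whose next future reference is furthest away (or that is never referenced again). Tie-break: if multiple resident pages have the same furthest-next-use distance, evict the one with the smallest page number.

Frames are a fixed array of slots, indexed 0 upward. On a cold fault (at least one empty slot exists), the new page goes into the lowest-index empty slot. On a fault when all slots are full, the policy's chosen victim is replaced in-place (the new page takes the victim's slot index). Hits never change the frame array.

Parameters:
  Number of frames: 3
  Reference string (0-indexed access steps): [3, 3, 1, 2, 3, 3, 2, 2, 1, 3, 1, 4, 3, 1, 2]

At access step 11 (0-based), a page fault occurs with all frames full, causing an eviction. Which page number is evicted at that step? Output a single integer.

Step 0: ref 3 -> FAULT, frames=[3,-,-]
Step 1: ref 3 -> HIT, frames=[3,-,-]
Step 2: ref 1 -> FAULT, frames=[3,1,-]
Step 3: ref 2 -> FAULT, frames=[3,1,2]
Step 4: ref 3 -> HIT, frames=[3,1,2]
Step 5: ref 3 -> HIT, frames=[3,1,2]
Step 6: ref 2 -> HIT, frames=[3,1,2]
Step 7: ref 2 -> HIT, frames=[3,1,2]
Step 8: ref 1 -> HIT, frames=[3,1,2]
Step 9: ref 3 -> HIT, frames=[3,1,2]
Step 10: ref 1 -> HIT, frames=[3,1,2]
Step 11: ref 4 -> FAULT, evict 2, frames=[3,1,4]
At step 11: evicted page 2

Answer: 2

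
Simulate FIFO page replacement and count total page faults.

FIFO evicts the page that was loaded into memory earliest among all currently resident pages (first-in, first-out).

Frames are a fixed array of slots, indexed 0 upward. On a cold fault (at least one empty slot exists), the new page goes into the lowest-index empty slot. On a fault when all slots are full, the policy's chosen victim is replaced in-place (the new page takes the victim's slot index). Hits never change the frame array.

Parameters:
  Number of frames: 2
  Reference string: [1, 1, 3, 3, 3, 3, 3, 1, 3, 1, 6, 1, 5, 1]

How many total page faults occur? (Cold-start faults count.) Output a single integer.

Answer: 5

Derivation:
Step 0: ref 1 → FAULT, frames=[1,-]
Step 1: ref 1 → HIT, frames=[1,-]
Step 2: ref 3 → FAULT, frames=[1,3]
Step 3: ref 3 → HIT, frames=[1,3]
Step 4: ref 3 → HIT, frames=[1,3]
Step 5: ref 3 → HIT, frames=[1,3]
Step 6: ref 3 → HIT, frames=[1,3]
Step 7: ref 1 → HIT, frames=[1,3]
Step 8: ref 3 → HIT, frames=[1,3]
Step 9: ref 1 → HIT, frames=[1,3]
Step 10: ref 6 → FAULT (evict 1), frames=[6,3]
Step 11: ref 1 → FAULT (evict 3), frames=[6,1]
Step 12: ref 5 → FAULT (evict 6), frames=[5,1]
Step 13: ref 1 → HIT, frames=[5,1]
Total faults: 5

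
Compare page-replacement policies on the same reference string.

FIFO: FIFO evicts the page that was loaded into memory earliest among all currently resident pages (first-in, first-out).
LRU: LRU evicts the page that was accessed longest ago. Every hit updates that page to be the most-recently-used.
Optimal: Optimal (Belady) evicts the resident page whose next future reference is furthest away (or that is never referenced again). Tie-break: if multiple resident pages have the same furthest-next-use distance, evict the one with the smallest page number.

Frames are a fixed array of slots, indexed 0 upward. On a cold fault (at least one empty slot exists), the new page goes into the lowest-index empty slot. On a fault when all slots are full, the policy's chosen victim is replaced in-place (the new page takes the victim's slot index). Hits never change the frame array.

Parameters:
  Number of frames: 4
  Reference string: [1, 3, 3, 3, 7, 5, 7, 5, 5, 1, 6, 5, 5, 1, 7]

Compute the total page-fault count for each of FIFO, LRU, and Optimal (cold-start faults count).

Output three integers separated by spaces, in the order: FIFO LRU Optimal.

--- FIFO ---
  step 0: ref 1 -> FAULT, frames=[1,-,-,-] (faults so far: 1)
  step 1: ref 3 -> FAULT, frames=[1,3,-,-] (faults so far: 2)
  step 2: ref 3 -> HIT, frames=[1,3,-,-] (faults so far: 2)
  step 3: ref 3 -> HIT, frames=[1,3,-,-] (faults so far: 2)
  step 4: ref 7 -> FAULT, frames=[1,3,7,-] (faults so far: 3)
  step 5: ref 5 -> FAULT, frames=[1,3,7,5] (faults so far: 4)
  step 6: ref 7 -> HIT, frames=[1,3,7,5] (faults so far: 4)
  step 7: ref 5 -> HIT, frames=[1,3,7,5] (faults so far: 4)
  step 8: ref 5 -> HIT, frames=[1,3,7,5] (faults so far: 4)
  step 9: ref 1 -> HIT, frames=[1,3,7,5] (faults so far: 4)
  step 10: ref 6 -> FAULT, evict 1, frames=[6,3,7,5] (faults so far: 5)
  step 11: ref 5 -> HIT, frames=[6,3,7,5] (faults so far: 5)
  step 12: ref 5 -> HIT, frames=[6,3,7,5] (faults so far: 5)
  step 13: ref 1 -> FAULT, evict 3, frames=[6,1,7,5] (faults so far: 6)
  step 14: ref 7 -> HIT, frames=[6,1,7,5] (faults so far: 6)
  FIFO total faults: 6
--- LRU ---
  step 0: ref 1 -> FAULT, frames=[1,-,-,-] (faults so far: 1)
  step 1: ref 3 -> FAULT, frames=[1,3,-,-] (faults so far: 2)
  step 2: ref 3 -> HIT, frames=[1,3,-,-] (faults so far: 2)
  step 3: ref 3 -> HIT, frames=[1,3,-,-] (faults so far: 2)
  step 4: ref 7 -> FAULT, frames=[1,3,7,-] (faults so far: 3)
  step 5: ref 5 -> FAULT, frames=[1,3,7,5] (faults so far: 4)
  step 6: ref 7 -> HIT, frames=[1,3,7,5] (faults so far: 4)
  step 7: ref 5 -> HIT, frames=[1,3,7,5] (faults so far: 4)
  step 8: ref 5 -> HIT, frames=[1,3,7,5] (faults so far: 4)
  step 9: ref 1 -> HIT, frames=[1,3,7,5] (faults so far: 4)
  step 10: ref 6 -> FAULT, evict 3, frames=[1,6,7,5] (faults so far: 5)
  step 11: ref 5 -> HIT, frames=[1,6,7,5] (faults so far: 5)
  step 12: ref 5 -> HIT, frames=[1,6,7,5] (faults so far: 5)
  step 13: ref 1 -> HIT, frames=[1,6,7,5] (faults so far: 5)
  step 14: ref 7 -> HIT, frames=[1,6,7,5] (faults so far: 5)
  LRU total faults: 5
--- Optimal ---
  step 0: ref 1 -> FAULT, frames=[1,-,-,-] (faults so far: 1)
  step 1: ref 3 -> FAULT, frames=[1,3,-,-] (faults so far: 2)
  step 2: ref 3 -> HIT, frames=[1,3,-,-] (faults so far: 2)
  step 3: ref 3 -> HIT, frames=[1,3,-,-] (faults so far: 2)
  step 4: ref 7 -> FAULT, frames=[1,3,7,-] (faults so far: 3)
  step 5: ref 5 -> FAULT, frames=[1,3,7,5] (faults so far: 4)
  step 6: ref 7 -> HIT, frames=[1,3,7,5] (faults so far: 4)
  step 7: ref 5 -> HIT, frames=[1,3,7,5] (faults so far: 4)
  step 8: ref 5 -> HIT, frames=[1,3,7,5] (faults so far: 4)
  step 9: ref 1 -> HIT, frames=[1,3,7,5] (faults so far: 4)
  step 10: ref 6 -> FAULT, evict 3, frames=[1,6,7,5] (faults so far: 5)
  step 11: ref 5 -> HIT, frames=[1,6,7,5] (faults so far: 5)
  step 12: ref 5 -> HIT, frames=[1,6,7,5] (faults so far: 5)
  step 13: ref 1 -> HIT, frames=[1,6,7,5] (faults so far: 5)
  step 14: ref 7 -> HIT, frames=[1,6,7,5] (faults so far: 5)
  Optimal total faults: 5

Answer: 6 5 5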